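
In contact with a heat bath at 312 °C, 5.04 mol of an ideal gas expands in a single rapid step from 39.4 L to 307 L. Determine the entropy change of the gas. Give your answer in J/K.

Entropy is a state function, so ΔS_gas depends only on the end states.
For an isothermal ideal gas ΔS_gas = nR ln(V₂/V₁) = 5.04 × 8.314 × ln(307/39.4) = 86 J/K.

ΔS_gas = 86 J/K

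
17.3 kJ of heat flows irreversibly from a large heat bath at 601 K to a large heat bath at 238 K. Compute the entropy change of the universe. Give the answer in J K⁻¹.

ΔS_hot = −Q/T_H = −17300/601 = -28.79 J/K and ΔS_cold = +Q/T_C = 17300/238 = 72.69 J/K.
ΔS_total = -28.79 + 72.69 = 43.9 J/K, positive as the second law requires.

ΔS_total = 43.9 J/K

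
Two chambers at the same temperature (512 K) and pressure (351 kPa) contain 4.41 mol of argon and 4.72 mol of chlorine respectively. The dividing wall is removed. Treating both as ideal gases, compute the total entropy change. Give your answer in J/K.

ΔS_mix = 52.6 J/K

Mole fractions: x_A = 4.41/9.13 = 0.483, x_B = 0.517.
ΔS_mix = −R(n_A ln x_A + n_B ln x_B) = −8.314 × (4.41 ln 0.483 + 4.72 ln 0.517) = 52.6 J/K.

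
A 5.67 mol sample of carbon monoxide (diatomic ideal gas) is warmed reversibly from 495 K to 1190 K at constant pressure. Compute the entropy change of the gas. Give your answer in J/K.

ΔS = 145 J/K

At constant pressure, ΔS = nC_p ln(T₂/T₁) with C_p = 7R/2 = 29.1 J mol⁻¹ K⁻¹.
ΔS = 5.67 × 29.1 × ln(1190/495) = 145 J/K.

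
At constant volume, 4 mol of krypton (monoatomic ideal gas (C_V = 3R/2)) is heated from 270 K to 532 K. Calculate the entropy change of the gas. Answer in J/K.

At constant volume, ΔS = nC_V ln(T₂/T₁) with C_V = 3R/2 = 12.47 J mol⁻¹ K⁻¹.
ΔS = 4 × 12.47 × ln(532/270) = 33.8 J/K.

ΔS = 33.8 J/K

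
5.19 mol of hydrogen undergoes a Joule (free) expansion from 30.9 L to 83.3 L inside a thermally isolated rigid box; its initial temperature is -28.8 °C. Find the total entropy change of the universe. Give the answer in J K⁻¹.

No heat is exchanged and no work is done, so the ideal-gas temperature stays constant.
Entropy is a state function; using a reversible isothermal path, ΔS_gas = nR ln(V₂/V₁) = 5.19 × 8.314 × ln(83.3/30.9) = 42.8 J/K.
The insulated surroundings exchange no heat, so ΔS_surr = 0 and ΔS_universe = ΔS_gas.

ΔS_universe = 42.8 J/K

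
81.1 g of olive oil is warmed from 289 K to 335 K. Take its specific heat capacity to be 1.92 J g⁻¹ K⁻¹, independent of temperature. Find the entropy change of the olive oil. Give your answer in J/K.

ΔS = ∫dQ_rev/T = m c ln(T₂/T₁) = 81.1 × 1.92 × ln(335/289) = 23 J/K.

ΔS = 23 J/K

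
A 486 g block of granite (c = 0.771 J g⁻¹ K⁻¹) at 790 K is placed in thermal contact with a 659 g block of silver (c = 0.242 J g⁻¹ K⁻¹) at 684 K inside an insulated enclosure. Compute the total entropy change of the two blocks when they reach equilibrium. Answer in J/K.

Energy balance: T_f = (m₁c₁T₁ + m₂c₂T₂)/(m₁c₁ + m₂c₂) = 758.35 K.
ΔS₁ = m₁c₁ ln(T_f/T₁) = 374.706 × ln(758.35/790) = -15.32 J/K.
ΔS₂ = m₂c₂ ln(T_f/T₂) = 159.478 × ln(758.35/684) = 16.46 J/K.
ΔS_total = -15.32 + 16.46 = 1.14 J/K.

ΔS_total = 1.14 J/K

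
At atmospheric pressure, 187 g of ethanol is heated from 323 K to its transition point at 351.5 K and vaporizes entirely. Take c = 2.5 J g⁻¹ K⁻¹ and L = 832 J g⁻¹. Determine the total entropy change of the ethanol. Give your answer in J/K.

ΔS = 482 J/K

Warming step: ΔS₁ = m c ln(T_tr/T_i) = 187 × 2.5 × ln(351.5/323) = 39.53 J/K.
Phase change: ΔS₂ = +mL/T_tr = 187 × 832 / 351.5 = 442.6 J/K.
ΔS_total = (39.53) + (442.6) = 482 J/K.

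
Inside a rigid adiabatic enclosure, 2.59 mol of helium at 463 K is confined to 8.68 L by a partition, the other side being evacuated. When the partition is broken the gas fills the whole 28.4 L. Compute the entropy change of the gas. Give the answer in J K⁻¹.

ΔS_gas = 25.5 J/K

For an ideal gas in free expansion Q = 0 and W = 0, so T is unchanged.
Entropy is a state function; using a reversible isothermal path, ΔS_gas = nR ln(V₂/V₁) = 2.59 × 8.314 × ln(28.4/8.68) = 25.5 J/K.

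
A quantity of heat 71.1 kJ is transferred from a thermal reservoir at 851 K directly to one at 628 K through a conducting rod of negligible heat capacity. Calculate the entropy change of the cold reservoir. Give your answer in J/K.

ΔS_cold = 113 J/K

The cold reservoir gains heat Q, so ΔS_cold = +Q/T_C = 71100/628 = 113 J/K.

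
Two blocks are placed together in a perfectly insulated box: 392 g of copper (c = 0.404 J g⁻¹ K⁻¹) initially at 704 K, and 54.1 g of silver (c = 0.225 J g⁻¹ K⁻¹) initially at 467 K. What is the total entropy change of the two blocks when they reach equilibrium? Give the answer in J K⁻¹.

Energy balance: T_f = (m₁c₁T₁ + m₂c₂T₂)/(m₁c₁ + m₂c₂) = 687.08 K.
ΔS₁ = m₁c₁ ln(T_f/T₁) = 158.368 × ln(687.08/704) = -3.852 J/K.
ΔS₂ = m₂c₂ ln(T_f/T₂) = 12.1725 × ln(687.08/467) = 4.7 J/K.
ΔS_total = -3.852 + 4.7 = 0.848 J/K.

ΔS_total = 0.848 J/K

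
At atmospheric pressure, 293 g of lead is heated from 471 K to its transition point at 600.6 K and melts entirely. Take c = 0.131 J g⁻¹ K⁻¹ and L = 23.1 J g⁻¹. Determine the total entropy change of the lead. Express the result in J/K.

Warming step: ΔS₁ = m c ln(T_tr/T_i) = 293 × 0.131 × ln(600.6/471) = 9.33 J/K.
Phase change: ΔS₂ = +mL/T_tr = 293 × 23.1 / 600.6 = 11.27 J/K.
ΔS_total = (9.33) + (11.27) = 20.6 J/K.

ΔS = 20.6 J/K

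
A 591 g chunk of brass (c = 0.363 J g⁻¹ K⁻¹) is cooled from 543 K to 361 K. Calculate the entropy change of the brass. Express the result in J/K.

ΔS = -87.6 J/K

ΔS = ∫dQ_rev/T = m c ln(T₂/T₁) = 591 × 0.363 × ln(361/543) = -87.6 J/K.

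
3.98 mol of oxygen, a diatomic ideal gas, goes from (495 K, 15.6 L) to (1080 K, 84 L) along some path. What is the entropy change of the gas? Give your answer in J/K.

Entropy is a state function: ΔS = nC_V ln(T₂/T₁) + nR ln(V₂/V₁), with C_V = 5R/2 = 20.79 J mol⁻¹ K⁻¹ for a diatomic ideal gas.
ΔS = 3.98 × [20.79 × ln(1080/495) + 8.314 × ln(84/15.6)] = 120 J/K.

ΔS = 120 J/K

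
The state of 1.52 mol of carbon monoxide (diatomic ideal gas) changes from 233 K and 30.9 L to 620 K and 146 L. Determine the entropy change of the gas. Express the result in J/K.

Entropy is a state function: ΔS = nC_V ln(T₂/T₁) + nR ln(V₂/V₁), with C_V = 5R/2 = 20.79 J mol⁻¹ K⁻¹ for a diatomic ideal gas.
ΔS = 1.52 × [20.79 × ln(620/233) + 8.314 × ln(146/30.9)] = 50.5 J/K.

ΔS = 50.5 J/K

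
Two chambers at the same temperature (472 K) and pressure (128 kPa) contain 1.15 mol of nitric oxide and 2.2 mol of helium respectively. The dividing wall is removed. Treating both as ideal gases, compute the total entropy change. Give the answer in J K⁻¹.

Mole fractions: x_A = 1.15/3.35 = 0.343, x_B = 0.657.
ΔS_mix = −R(n_A ln x_A + n_B ln x_B) = −8.314 × (1.15 ln 0.343 + 2.2 ln 0.657) = 17.9 J/K.

ΔS_mix = 17.9 J/K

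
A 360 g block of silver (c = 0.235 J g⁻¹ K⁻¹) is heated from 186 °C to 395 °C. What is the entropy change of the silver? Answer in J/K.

ΔS = 31.7 J/K

In kelvin: T₁ = 459.15 K, T₂ = 668.15 K. ΔS = ∫dQ_rev/T = m c ln(T₂/T₁) = 360 × 0.235 × ln(668.15/459.15) = 31.7 J/K.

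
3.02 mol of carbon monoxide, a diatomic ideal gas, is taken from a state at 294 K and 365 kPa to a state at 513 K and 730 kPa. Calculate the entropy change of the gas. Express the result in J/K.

ΔS = 31.5 J/K

ΔS = nC_p ln(T₂/T₁) − nR ln(P₂/P₁), with C_p = 7R/2 = 29.1 J mol⁻¹ K⁻¹ for a diatomic ideal gas.
ΔS = 3.02 × [29.1 × ln(513/294) − 8.314 × ln(730/365)] = 31.5 J/K.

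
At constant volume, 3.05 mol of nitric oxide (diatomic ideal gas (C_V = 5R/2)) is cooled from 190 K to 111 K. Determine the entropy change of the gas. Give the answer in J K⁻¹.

ΔS = -34.1 J/K

At constant volume, ΔS = nC_V ln(T₂/T₁) with C_V = 5R/2 = 20.79 J mol⁻¹ K⁻¹.
ΔS = 3.05 × 20.79 × ln(111/190) = -34.1 J/K.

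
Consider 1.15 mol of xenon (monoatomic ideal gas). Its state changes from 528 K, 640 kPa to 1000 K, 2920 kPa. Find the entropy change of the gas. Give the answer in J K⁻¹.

ΔS = nC_p ln(T₂/T₁) − nR ln(P₂/P₁), with C_p = 5R/2 = 20.79 J mol⁻¹ K⁻¹ for a monoatomic ideal gas.
ΔS = 1.15 × [20.79 × ln(1000/528) − 8.314 × ln(2920/640)] = 0.753 J/K.

ΔS = 0.753 J/K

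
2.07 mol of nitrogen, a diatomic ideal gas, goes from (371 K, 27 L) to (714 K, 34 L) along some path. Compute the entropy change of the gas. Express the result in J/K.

ΔS = 32.1 J/K

Entropy is a state function: ΔS = nC_V ln(T₂/T₁) + nR ln(V₂/V₁), with C_V = 5R/2 = 20.79 J mol⁻¹ K⁻¹ for a diatomic ideal gas.
ΔS = 2.07 × [20.79 × ln(714/371) + 8.314 × ln(34/27)] = 32.1 J/K.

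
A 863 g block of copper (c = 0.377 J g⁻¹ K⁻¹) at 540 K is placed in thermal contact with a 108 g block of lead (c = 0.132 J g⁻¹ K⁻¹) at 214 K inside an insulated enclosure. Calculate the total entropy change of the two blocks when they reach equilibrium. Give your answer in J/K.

Energy balance: T_f = (m₁c₁T₁ + m₂c₂T₂)/(m₁c₁ + m₂c₂) = 526.32 K.
ΔS₁ = m₁c₁ ln(T_f/T₁) = 325.351 × ln(526.32/540) = -8.351 J/K.
ΔS₂ = m₂c₂ ln(T_f/T₂) = 14.256 × ln(526.32/214) = 12.83 J/K.
ΔS_total = -8.351 + 12.83 = 4.48 J/K.

ΔS_total = 4.48 J/K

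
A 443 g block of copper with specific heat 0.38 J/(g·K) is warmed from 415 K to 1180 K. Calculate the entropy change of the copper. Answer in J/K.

ΔS = ∫dQ_rev/T = m c ln(T₂/T₁) = 443 × 0.38 × ln(1180/415) = 176 J/K.

ΔS = 176 J/K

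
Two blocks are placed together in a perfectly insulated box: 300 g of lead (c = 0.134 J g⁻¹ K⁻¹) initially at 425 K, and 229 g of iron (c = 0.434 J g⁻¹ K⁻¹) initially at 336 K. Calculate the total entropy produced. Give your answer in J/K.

Energy balance: T_f = (m₁c₁T₁ + m₂c₂T₂)/(m₁c₁ + m₂c₂) = 361.63 K.
ΔS₁ = m₁c₁ ln(T_f/T₁) = 40.2 × ln(361.63/425) = -6.491 J/K.
ΔS₂ = m₂c₂ ln(T_f/T₂) = 99.386 × ln(361.63/336) = 7.306 J/K.
ΔS_total = -6.491 + 7.306 = 0.815 J/K.

ΔS_total = 0.815 J/K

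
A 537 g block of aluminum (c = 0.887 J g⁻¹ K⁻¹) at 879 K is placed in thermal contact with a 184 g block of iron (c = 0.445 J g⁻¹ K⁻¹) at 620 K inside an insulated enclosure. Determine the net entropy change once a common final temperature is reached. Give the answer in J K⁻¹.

ΔS_total = 3.92 J/K

Energy balance: T_f = (m₁c₁T₁ + m₂c₂T₂)/(m₁c₁ + m₂c₂) = 841.01 K.
ΔS₁ = m₁c₁ ln(T_f/T₁) = 476.319 × ln(841.01/879) = -21.045 J/K.
ΔS₂ = m₂c₂ ln(T_f/T₂) = 81.88 × ln(841.01/620) = 24.964 J/K.
ΔS_total = -21.045 + 24.964 = 3.92 J/K.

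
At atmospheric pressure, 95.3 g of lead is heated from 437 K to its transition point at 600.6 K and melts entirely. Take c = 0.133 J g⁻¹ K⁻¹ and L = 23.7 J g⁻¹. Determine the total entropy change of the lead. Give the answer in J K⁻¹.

Warming step: ΔS₁ = m c ln(T_tr/T_i) = 95.3 × 0.133 × ln(600.6/437) = 4.031 J/K.
Phase change: ΔS₂ = +mL/T_tr = 95.3 × 23.7 / 600.6 = 3.761 J/K.
ΔS_total = (4.031) + (3.761) = 7.79 J/K.

ΔS = 7.79 J/K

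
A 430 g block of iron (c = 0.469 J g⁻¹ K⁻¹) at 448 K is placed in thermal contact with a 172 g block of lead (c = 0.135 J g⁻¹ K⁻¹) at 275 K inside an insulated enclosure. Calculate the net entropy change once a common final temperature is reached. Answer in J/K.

ΔS_total = 2.18 J/K

Energy balance: T_f = (m₁c₁T₁ + m₂c₂T₂)/(m₁c₁ + m₂c₂) = 430.14 K.
ΔS₁ = m₁c₁ ln(T_f/T₁) = 201.67 × ln(430.14/448) = -8.206 J/K.
ΔS₂ = m₂c₂ ln(T_f/T₂) = 23.22 × ln(430.14/275) = 10.39 J/K.
ΔS_total = -8.206 + 10.39 = 2.18 J/K.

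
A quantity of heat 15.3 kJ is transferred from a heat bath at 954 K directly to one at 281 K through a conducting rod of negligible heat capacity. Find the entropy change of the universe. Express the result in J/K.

ΔS_total = 38.4 J/K

ΔS_hot = −Q/T_H = −15300/954 = -16.04 J/K and ΔS_cold = +Q/T_C = 15300/281 = 54.45 J/K.
ΔS_total = -16.04 + 54.45 = 38.4 J/K, positive as the second law requires.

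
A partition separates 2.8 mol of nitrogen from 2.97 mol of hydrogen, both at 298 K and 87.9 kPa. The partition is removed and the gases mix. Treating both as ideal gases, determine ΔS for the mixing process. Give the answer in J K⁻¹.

ΔS_mix = 33.2 J/K

Mole fractions: x_A = 2.8/5.77 = 0.485, x_B = 0.515.
ΔS_mix = −R(n_A ln x_A + n_B ln x_B) = −8.314 × (2.8 ln 0.485 + 2.97 ln 0.515) = 33.2 J/K.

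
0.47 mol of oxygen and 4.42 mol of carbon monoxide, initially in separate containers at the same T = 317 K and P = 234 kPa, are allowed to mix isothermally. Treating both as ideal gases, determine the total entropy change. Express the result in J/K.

ΔS_mix = 12.9 J/K

Mole fractions: x_A = 0.47/4.89 = 0.0961, x_B = 0.904.
ΔS_mix = −R(n_A ln x_A + n_B ln x_B) = −8.314 × (0.47 ln 0.0961 + 4.42 ln 0.904) = 12.9 J/K.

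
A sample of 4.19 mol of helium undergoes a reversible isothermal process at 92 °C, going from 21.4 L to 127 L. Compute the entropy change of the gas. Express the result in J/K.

ΔS_gas = 62 J/K

For an isothermal ideal gas ΔS_gas = nR ln(V₂/V₁) = 4.19 × 8.314 × ln(127/21.4) = 62 J/K.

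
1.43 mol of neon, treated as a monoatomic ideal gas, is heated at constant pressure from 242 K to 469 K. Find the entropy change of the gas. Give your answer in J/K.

At constant pressure, ΔS = nC_p ln(T₂/T₁) with C_p = 5R/2 = 20.79 J mol⁻¹ K⁻¹.
ΔS = 1.43 × 20.79 × ln(469/242) = 19.7 J/K.

ΔS = 19.7 J/K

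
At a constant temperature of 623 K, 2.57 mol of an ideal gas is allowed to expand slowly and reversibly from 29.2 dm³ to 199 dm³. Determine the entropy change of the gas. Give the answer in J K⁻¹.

For an isothermal ideal gas ΔS_gas = nR ln(V₂/V₁) = 2.57 × 8.314 × ln(199/29.2) = 41 J/K.

ΔS_gas = 41 J/K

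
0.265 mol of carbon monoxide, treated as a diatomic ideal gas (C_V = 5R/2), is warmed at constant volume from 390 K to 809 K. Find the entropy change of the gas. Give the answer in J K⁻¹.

ΔS = 4.02 J/K

At constant volume, ΔS = nC_V ln(T₂/T₁) with C_V = 5R/2 = 20.79 J mol⁻¹ K⁻¹.
ΔS = 0.265 × 20.79 × ln(809/390) = 4.02 J/K.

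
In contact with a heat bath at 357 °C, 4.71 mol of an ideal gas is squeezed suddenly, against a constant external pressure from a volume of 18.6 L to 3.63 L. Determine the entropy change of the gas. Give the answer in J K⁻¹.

ΔS_gas = -64 J/K

Entropy is a state function, so ΔS_gas depends only on the end states.
For an isothermal ideal gas ΔS_gas = nR ln(V₂/V₁) = 4.71 × 8.314 × ln(3.63/18.6) = -64 J/K.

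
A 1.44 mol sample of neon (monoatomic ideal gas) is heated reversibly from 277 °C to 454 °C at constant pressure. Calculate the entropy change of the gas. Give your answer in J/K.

ΔS = 8.35 J/K

In kelvin: T₁ = 550.15 K, T₂ = 727.15 K. At constant pressure, ΔS = nC_p ln(T₂/T₁) with C_p = 5R/2 = 20.79 J mol⁻¹ K⁻¹.
ΔS = 1.44 × 20.79 × ln(727.15/550.15) = 8.35 J/K.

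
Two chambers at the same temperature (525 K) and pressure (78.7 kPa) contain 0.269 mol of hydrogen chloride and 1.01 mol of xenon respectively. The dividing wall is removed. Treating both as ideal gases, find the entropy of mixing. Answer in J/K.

ΔS_mix = 5.47 J/K

Mole fractions: x_A = 0.269/1.28 = 0.21, x_B = 0.79.
ΔS_mix = −R(n_A ln x_A + n_B ln x_B) = −8.314 × (0.269 ln 0.21 + 1.01 ln 0.79) = 5.47 J/K.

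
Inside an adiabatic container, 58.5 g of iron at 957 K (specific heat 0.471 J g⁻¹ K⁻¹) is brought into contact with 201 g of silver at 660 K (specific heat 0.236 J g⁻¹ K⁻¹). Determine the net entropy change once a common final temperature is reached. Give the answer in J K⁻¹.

ΔS_total = 1.24 J/K

Energy balance: T_f = (m₁c₁T₁ + m₂c₂T₂)/(m₁c₁ + m₂c₂) = 769.13 K.
ΔS₁ = m₁c₁ ln(T_f/T₁) = 27.5535 × ln(769.13/957) = -6.022 J/K.
ΔS₂ = m₂c₂ ln(T_f/T₂) = 47.436 × ln(769.13/660) = 7.258 J/K.
ΔS_total = -6.022 + 7.258 = 1.24 J/K.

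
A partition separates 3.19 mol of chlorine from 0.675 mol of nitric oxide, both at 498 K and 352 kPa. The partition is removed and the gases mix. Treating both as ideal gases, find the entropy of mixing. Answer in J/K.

Mole fractions: x_A = 3.19/3.87 = 0.825, x_B = 0.175.
ΔS_mix = −R(n_A ln x_A + n_B ln x_B) = −8.314 × (3.19 ln 0.825 + 0.675 ln 0.175) = 14.9 J/K.

ΔS_mix = 14.9 J/K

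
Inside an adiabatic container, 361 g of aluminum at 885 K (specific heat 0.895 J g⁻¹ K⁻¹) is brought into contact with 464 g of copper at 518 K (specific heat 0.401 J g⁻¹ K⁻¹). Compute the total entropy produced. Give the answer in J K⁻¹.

Energy balance: T_f = (m₁c₁T₁ + m₂c₂T₂)/(m₁c₁ + m₂c₂) = 750.89 K.
ΔS₁ = m₁c₁ ln(T_f/T₁) = 323.095 × ln(750.89/885) = -53.1 J/K.
ΔS₂ = m₂c₂ ln(T_f/T₂) = 186.064 × ln(750.89/518) = 69.08 J/K.
ΔS_total = -53.1 + 69.08 = 16 J/K.

ΔS_total = 16 J/K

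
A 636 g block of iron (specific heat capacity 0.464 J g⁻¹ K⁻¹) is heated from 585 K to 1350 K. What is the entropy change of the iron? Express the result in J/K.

ΔS = ∫dQ_rev/T = m c ln(T₂/T₁) = 636 × 0.464 × ln(1350/585) = 247 J/K.

ΔS = 247 J/K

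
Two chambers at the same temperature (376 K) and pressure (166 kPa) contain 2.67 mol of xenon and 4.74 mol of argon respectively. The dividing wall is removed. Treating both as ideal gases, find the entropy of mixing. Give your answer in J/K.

ΔS_mix = 40.3 J/K

Mole fractions: x_A = 2.67/7.41 = 0.36, x_B = 0.64.
ΔS_mix = −R(n_A ln x_A + n_B ln x_B) = −8.314 × (2.67 ln 0.36 + 4.74 ln 0.64) = 40.3 J/K.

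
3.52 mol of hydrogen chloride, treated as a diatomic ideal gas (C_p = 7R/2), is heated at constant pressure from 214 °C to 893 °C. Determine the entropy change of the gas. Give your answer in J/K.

ΔS = 89.4 J/K

In kelvin: T₁ = 487.15 K, T₂ = 1166.15 K. At constant pressure, ΔS = nC_p ln(T₂/T₁) with C_p = 7R/2 = 29.1 J mol⁻¹ K⁻¹.
ΔS = 3.52 × 29.1 × ln(1166.15/487.15) = 89.4 J/K.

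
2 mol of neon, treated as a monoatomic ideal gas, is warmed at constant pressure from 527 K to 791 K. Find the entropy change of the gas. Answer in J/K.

At constant pressure, ΔS = nC_p ln(T₂/T₁) with C_p = 5R/2 = 20.79 J mol⁻¹ K⁻¹.
ΔS = 2 × 20.79 × ln(791/527) = 16.9 J/K.

ΔS = 16.9 J/K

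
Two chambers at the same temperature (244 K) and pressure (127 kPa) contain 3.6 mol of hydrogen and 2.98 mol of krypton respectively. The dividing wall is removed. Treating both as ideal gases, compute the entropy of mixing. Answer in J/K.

Mole fractions: x_A = 3.6/6.58 = 0.547, x_B = 0.453.
ΔS_mix = −R(n_A ln x_A + n_B ln x_B) = −8.314 × (3.6 ln 0.547 + 2.98 ln 0.453) = 37.7 J/K.

ΔS_mix = 37.7 J/K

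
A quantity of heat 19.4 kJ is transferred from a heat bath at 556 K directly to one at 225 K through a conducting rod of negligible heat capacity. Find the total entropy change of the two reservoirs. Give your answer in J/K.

ΔS_hot = −Q/T_H = −19400/556 = -34.89 J/K and ΔS_cold = +Q/T_C = 19400/225 = 86.22 J/K.
ΔS_total = -34.89 + 86.22 = 51.3 J/K, positive as the second law requires.

ΔS_total = 51.3 J/K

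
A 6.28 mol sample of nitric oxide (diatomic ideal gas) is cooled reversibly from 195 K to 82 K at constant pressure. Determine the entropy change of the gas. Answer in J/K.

At constant pressure, ΔS = nC_p ln(T₂/T₁) with C_p = 7R/2 = 29.1 J mol⁻¹ K⁻¹.
ΔS = 6.28 × 29.1 × ln(82/195) = -158 J/K.

ΔS = -158 J/K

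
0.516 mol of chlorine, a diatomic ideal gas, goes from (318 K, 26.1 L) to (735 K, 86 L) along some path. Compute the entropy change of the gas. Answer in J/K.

ΔS = 14.1 J/K

Entropy is a state function: ΔS = nC_V ln(T₂/T₁) + nR ln(V₂/V₁), with C_V = 5R/2 = 20.79 J mol⁻¹ K⁻¹ for a diatomic ideal gas.
ΔS = 0.516 × [20.79 × ln(735/318) + 8.314 × ln(86/26.1)] = 14.1 J/K.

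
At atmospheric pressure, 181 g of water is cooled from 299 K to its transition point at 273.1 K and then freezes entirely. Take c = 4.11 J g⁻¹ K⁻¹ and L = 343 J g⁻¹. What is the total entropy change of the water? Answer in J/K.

ΔS = -295 J/K

Cooling step: ΔS₁ = m c ln(T_tr/T_i) = 181 × 4.11 × ln(273.1/299) = -67.4 J/K.
Phase change: ΔS₂ = −mL/T_tr = −181 × 343 / 273.1 = -227.3 J/K.
ΔS_total = (-67.4) + (-227.3) = -295 J/K.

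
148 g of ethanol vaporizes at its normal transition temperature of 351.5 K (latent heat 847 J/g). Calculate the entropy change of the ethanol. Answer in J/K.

ΔS = 357 J/K

Heat absorbed by the substance: Q = mL = 148 × 847 = 125356 J.
At constant T, ΔS = Q_rev/T = 125356 / 351.5 = 357 J/K.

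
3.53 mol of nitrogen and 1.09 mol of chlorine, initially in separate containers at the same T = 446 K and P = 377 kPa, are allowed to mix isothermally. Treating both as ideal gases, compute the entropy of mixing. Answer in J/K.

ΔS_mix = 21 J/K

Mole fractions: x_A = 3.53/4.62 = 0.764, x_B = 0.236.
ΔS_mix = −R(n_A ln x_A + n_B ln x_B) = −8.314 × (3.53 ln 0.764 + 1.09 ln 0.236) = 21 J/K.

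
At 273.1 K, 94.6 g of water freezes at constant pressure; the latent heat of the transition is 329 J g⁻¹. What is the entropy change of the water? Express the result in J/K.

ΔS = -114 J/K

Heat released by the substance: Q = −mL = −94.6 × 329 = −31123.4 J.
At constant T, ΔS = Q_rev/T = −31123.4 / 273.1 = -114 J/K.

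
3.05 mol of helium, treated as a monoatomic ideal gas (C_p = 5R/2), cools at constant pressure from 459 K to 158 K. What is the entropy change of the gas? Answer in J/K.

ΔS = -67.6 J/K

At constant pressure, ΔS = nC_p ln(T₂/T₁) with C_p = 5R/2 = 20.79 J mol⁻¹ K⁻¹.
ΔS = 3.05 × 20.79 × ln(158/459) = -67.6 J/K.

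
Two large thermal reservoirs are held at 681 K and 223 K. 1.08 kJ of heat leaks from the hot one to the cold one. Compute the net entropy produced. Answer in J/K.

ΔS_hot = −Q/T_H = −1080/681 = -1.586 J/K and ΔS_cold = +Q/T_C = 1080/223 = 4.843 J/K.
ΔS_total = -1.586 + 4.843 = 3.26 J/K, positive as the second law requires.

ΔS_total = 3.26 J/K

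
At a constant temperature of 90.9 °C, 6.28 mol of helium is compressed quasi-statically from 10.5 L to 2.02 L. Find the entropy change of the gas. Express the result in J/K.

ΔS_gas = -86.1 J/K

For an isothermal ideal gas ΔS_gas = nR ln(V₂/V₁) = 6.28 × 8.314 × ln(2.02/10.5) = -86.1 J/K.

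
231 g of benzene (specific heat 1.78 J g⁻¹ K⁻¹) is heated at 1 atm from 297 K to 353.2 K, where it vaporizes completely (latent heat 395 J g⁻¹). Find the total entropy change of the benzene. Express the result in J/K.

Warming step: ΔS₁ = m c ln(T_tr/T_i) = 231 × 1.78 × ln(353.2/297) = 71.26 J/K.
Phase change: ΔS₂ = +mL/T_tr = 231 × 395 / 353.2 = 258.3 J/K.
ΔS_total = (71.26) + (258.3) = 330 J/K.

ΔS = 330 J/K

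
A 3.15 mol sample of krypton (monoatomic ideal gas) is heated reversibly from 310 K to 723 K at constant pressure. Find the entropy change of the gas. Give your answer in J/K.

At constant pressure, ΔS = nC_p ln(T₂/T₁) with C_p = 5R/2 = 20.79 J mol⁻¹ K⁻¹.
ΔS = 3.15 × 20.79 × ln(723/310) = 55.4 J/K.

ΔS = 55.4 J/K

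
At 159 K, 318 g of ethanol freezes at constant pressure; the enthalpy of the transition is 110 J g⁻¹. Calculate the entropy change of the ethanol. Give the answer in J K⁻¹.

Heat released by the substance: Q = −mL = −318 × 110 = −34980 J.
At constant T, ΔS = Q_rev/T = −34980 / 159 = -220 J/K.

ΔS = -220 J/K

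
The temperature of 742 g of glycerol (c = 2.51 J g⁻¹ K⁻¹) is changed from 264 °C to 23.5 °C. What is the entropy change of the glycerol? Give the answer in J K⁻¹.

ΔS = -1110 J/K

In kelvin: T₁ = 537.15 K, T₂ = 296.65 K. ΔS = ∫dQ_rev/T = m c ln(T₂/T₁) = 742 × 2.51 × ln(296.65/537.15) = -1110 J/K.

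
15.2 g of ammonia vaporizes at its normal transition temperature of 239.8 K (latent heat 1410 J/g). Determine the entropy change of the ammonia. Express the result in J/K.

ΔS = 89.4 J/K

Heat absorbed by the substance: Q = mL = 15.2 × 1410 = 21432 J.
At constant T, ΔS = Q_rev/T = 21432 / 239.8 = 89.4 J/K.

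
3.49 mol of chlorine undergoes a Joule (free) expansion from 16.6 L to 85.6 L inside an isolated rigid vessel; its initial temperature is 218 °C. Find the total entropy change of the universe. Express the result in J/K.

ΔS_universe = 47.6 J/K

For an ideal gas in free expansion Q = 0 and W = 0, so T is unchanged.
Entropy is a state function; using a reversible isothermal path, ΔS_gas = nR ln(V₂/V₁) = 3.49 × 8.314 × ln(85.6/16.6) = 47.6 J/K.
The insulated surroundings exchange no heat, so ΔS_surr = 0 and ΔS_universe = ΔS_gas.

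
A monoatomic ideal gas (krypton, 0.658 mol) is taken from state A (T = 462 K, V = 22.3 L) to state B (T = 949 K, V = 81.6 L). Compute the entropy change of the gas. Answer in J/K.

ΔS = 13 J/K

Entropy is a state function: ΔS = nC_V ln(T₂/T₁) + nR ln(V₂/V₁), with C_V = 3R/2 = 12.47 J mol⁻¹ K⁻¹ for a monoatomic ideal gas.
ΔS = 0.658 × [12.47 × ln(949/462) + 8.314 × ln(81.6/22.3)] = 13 J/K.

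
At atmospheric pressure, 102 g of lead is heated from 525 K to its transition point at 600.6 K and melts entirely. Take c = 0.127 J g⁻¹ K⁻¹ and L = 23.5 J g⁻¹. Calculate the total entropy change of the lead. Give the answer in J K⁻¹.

Warming step: ΔS₁ = m c ln(T_tr/T_i) = 102 × 0.127 × ln(600.6/525) = 1.743 J/K.
Phase change: ΔS₂ = +mL/T_tr = 102 × 23.5 / 600.6 = 3.991 J/K.
ΔS_total = (1.743) + (3.991) = 5.73 J/K.

ΔS = 5.73 J/K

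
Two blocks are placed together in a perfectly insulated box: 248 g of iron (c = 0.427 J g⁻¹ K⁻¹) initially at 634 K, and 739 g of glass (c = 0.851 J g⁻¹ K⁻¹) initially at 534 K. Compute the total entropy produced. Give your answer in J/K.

Energy balance: T_f = (m₁c₁T₁ + m₂c₂T₂)/(m₁c₁ + m₂c₂) = 548.41 K.
ΔS₁ = m₁c₁ ln(T_f/T₁) = 105.896 × ln(548.41/634) = -15.36 J/K.
ΔS₂ = m₂c₂ ln(T_f/T₂) = 628.889 × ln(548.41/534) = 16.75 J/K.
ΔS_total = -15.36 + 16.75 = 1.39 J/K.

ΔS_total = 1.39 J/K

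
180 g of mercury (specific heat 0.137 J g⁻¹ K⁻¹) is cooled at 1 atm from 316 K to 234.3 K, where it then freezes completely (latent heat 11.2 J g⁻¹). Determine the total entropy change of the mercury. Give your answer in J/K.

Cooling step: ΔS₁ = m c ln(T_tr/T_i) = 180 × 0.137 × ln(234.3/316) = -7.377 J/K.
Phase change: ΔS₂ = −mL/T_tr = −180 × 11.2 / 234.3 = -8.604 J/K.
ΔS_total = (-7.377) + (-8.604) = -16 J/K.

ΔS = -16 J/K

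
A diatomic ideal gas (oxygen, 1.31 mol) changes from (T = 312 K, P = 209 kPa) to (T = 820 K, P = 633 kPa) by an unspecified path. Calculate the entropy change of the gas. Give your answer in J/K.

ΔS = nC_p ln(T₂/T₁) − nR ln(P₂/P₁), with C_p = 7R/2 = 29.1 J mol⁻¹ K⁻¹ for a diatomic ideal gas.
ΔS = 1.31 × [29.1 × ln(820/312) − 8.314 × ln(633/209)] = 24.8 J/K.

ΔS = 24.8 J/K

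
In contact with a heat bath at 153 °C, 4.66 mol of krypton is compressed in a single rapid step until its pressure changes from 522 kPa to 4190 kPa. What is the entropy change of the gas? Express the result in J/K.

Entropy is a state function, so ΔS_gas depends only on the end states.
For an isothermal ideal gas ΔS_gas = nR ln(P₁/P₂) = 4.66 × 8.314 × ln(522/4190) = -80.7 J/K.

ΔS_gas = -80.7 J/K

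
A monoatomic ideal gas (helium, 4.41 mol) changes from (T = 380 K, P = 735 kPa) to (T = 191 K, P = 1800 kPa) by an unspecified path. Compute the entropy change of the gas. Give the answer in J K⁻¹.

ΔS = nC_p ln(T₂/T₁) − nR ln(P₂/P₁), with C_p = 5R/2 = 20.79 J mol⁻¹ K⁻¹ for a monoatomic ideal gas.
ΔS = 4.41 × [20.79 × ln(191/380) − 8.314 × ln(1800/735)] = -95.9 J/K.

ΔS = -95.9 J/K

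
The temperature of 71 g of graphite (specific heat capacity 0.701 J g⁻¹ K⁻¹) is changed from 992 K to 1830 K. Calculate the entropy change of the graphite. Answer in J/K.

ΔS = 30.5 J/K

ΔS = ∫dQ_rev/T = m c ln(T₂/T₁) = 71 × 0.701 × ln(1830/992) = 30.5 J/K.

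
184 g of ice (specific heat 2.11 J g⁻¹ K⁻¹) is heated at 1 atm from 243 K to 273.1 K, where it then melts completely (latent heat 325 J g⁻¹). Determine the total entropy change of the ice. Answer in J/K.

Warming step: ΔS₁ = m c ln(T_tr/T_i) = 184 × 2.11 × ln(273.1/243) = 45.34 J/K.
Phase change: ΔS₂ = +mL/T_tr = 184 × 325 / 273.1 = 219 J/K.
ΔS_total = (45.34) + (219) = 264 J/K.

ΔS = 264 J/K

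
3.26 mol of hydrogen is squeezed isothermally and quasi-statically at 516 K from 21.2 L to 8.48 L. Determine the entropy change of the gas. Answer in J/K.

For an isothermal ideal gas ΔS_gas = nR ln(V₂/V₁) = 3.26 × 8.314 × ln(8.48/21.2) = -24.8 J/K.

ΔS_gas = -24.8 J/K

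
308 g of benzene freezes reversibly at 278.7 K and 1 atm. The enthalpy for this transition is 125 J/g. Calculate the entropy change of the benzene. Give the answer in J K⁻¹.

Heat released by the substance: Q = −mL = −308 × 125 = −38500 J.
At constant T, ΔS = Q_rev/T = −38500 / 278.7 = -138 J/K.

ΔS = -138 J/K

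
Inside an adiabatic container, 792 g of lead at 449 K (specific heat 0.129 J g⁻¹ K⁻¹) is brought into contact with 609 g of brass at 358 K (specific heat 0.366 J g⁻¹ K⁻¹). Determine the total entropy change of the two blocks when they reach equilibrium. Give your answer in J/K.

ΔS_total = 1.84 J/K

Energy balance: T_f = (m₁c₁T₁ + m₂c₂T₂)/(m₁c₁ + m₂c₂) = 386.6 K.
ΔS₁ = m₁c₁ ln(T_f/T₁) = 102.168 × ln(386.6/449) = -15.29 J/K.
ΔS₂ = m₂c₂ ln(T_f/T₂) = 222.894 × ln(386.6/358) = 17.13 J/K.
ΔS_total = -15.29 + 17.13 = 1.84 J/K.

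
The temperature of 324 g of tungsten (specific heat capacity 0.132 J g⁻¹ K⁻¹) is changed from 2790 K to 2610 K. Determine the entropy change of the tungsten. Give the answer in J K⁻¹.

ΔS = -2.85 J/K

ΔS = ∫dQ_rev/T = m c ln(T₂/T₁) = 324 × 0.132 × ln(2610/2790) = -2.85 J/K.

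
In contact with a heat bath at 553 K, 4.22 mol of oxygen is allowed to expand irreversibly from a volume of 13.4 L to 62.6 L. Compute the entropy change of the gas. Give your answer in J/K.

Entropy is a state function, so ΔS_gas depends only on the end states.
For an isothermal ideal gas ΔS_gas = nR ln(V₂/V₁) = 4.22 × 8.314 × ln(62.6/13.4) = 54.1 J/K.

ΔS_gas = 54.1 J/K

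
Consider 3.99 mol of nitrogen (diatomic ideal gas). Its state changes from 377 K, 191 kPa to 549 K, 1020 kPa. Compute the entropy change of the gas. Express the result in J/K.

ΔS = -11.9 J/K

ΔS = nC_p ln(T₂/T₁) − nR ln(P₂/P₁), with C_p = 7R/2 = 29.1 J mol⁻¹ K⁻¹ for a diatomic ideal gas.
ΔS = 3.99 × [29.1 × ln(549/377) − 8.314 × ln(1020/191)] = -11.9 J/K.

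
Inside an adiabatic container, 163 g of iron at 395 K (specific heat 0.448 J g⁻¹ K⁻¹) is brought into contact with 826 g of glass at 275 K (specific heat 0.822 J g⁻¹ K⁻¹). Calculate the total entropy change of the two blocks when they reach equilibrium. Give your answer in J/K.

ΔS_total = 4.77 J/K

Energy balance: T_f = (m₁c₁T₁ + m₂c₂T₂)/(m₁c₁ + m₂c₂) = 286.65 K.
ΔS₁ = m₁c₁ ln(T_f/T₁) = 73.024 × ln(286.65/395) = -23.41 J/K.
ΔS₂ = m₂c₂ ln(T_f/T₂) = 678.972 × ln(286.65/275) = 28.18 J/K.
ΔS_total = -23.41 + 28.18 = 4.77 J/K.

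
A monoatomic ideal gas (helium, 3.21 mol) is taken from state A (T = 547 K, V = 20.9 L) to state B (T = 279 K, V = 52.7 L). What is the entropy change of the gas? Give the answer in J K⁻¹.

Entropy is a state function: ΔS = nC_V ln(T₂/T₁) + nR ln(V₂/V₁), with C_V = 3R/2 = 12.47 J mol⁻¹ K⁻¹ for a monoatomic ideal gas.
ΔS = 3.21 × [12.47 × ln(279/547) + 8.314 × ln(52.7/20.9)] = -2.27 J/K.

ΔS = -2.27 J/K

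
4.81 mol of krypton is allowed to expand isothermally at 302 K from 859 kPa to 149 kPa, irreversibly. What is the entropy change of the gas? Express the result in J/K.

Entropy is a state function, so ΔS_gas depends only on the end states.
For an isothermal ideal gas ΔS_gas = nR ln(P₁/P₂) = 4.81 × 8.314 × ln(859/149) = 70.1 J/K.

ΔS_gas = 70.1 J/K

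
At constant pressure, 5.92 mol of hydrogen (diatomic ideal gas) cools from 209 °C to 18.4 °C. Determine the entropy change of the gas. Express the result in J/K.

In kelvin: T₁ = 482.15 K, T₂ = 291.55 K. At constant pressure, ΔS = nC_p ln(T₂/T₁) with C_p = 7R/2 = 29.1 J mol⁻¹ K⁻¹.
ΔS = 5.92 × 29.1 × ln(291.55/482.15) = -86.7 J/K.

ΔS = -86.7 J/K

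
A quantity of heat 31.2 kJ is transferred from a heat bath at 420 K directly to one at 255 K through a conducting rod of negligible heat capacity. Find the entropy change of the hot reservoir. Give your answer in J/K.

The hot reservoir loses heat Q, so ΔS_hot = −Q/T_H = −31200/420 = -74.3 J/K.

ΔS_hot = -74.3 J/K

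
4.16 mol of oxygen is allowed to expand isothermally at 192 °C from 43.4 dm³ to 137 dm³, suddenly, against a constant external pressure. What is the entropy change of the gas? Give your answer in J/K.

ΔS_gas = 39.8 J/K

Entropy is a state function, so ΔS_gas depends only on the end states.
For an isothermal ideal gas ΔS_gas = nR ln(V₂/V₁) = 4.16 × 8.314 × ln(137/43.4) = 39.8 J/K.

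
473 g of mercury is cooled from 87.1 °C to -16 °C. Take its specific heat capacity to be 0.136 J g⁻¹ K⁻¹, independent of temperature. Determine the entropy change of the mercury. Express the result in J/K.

In kelvin: T₁ = 360.25 K, T₂ = 257.15 K. ΔS = ∫dQ_rev/T = m c ln(T₂/T₁) = 473 × 0.136 × ln(257.15/360.25) = -21.7 J/K.

ΔS = -21.7 J/K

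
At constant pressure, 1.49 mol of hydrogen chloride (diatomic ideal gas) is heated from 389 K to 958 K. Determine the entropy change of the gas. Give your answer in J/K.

ΔS = 39.1 J/K

At constant pressure, ΔS = nC_p ln(T₂/T₁) with C_p = 7R/2 = 29.1 J mol⁻¹ K⁻¹.
ΔS = 1.49 × 29.1 × ln(958/389) = 39.1 J/K.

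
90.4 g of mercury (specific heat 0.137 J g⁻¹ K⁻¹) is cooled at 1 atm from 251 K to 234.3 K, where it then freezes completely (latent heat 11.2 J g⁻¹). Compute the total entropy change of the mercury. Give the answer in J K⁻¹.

ΔS = -5.17 J/K

Cooling step: ΔS₁ = m c ln(T_tr/T_i) = 90.4 × 0.137 × ln(234.3/251) = -0.8527 J/K.
Phase change: ΔS₂ = −mL/T_tr = −90.4 × 11.2 / 234.3 = -4.321 J/K.
ΔS_total = (-0.8527) + (-4.321) = -5.17 J/K.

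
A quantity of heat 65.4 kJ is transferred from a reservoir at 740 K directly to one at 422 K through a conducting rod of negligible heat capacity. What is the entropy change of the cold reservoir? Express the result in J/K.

ΔS_cold = 155 J/K

The cold reservoir gains heat Q, so ΔS_cold = +Q/T_C = 65400/422 = 155 J/K.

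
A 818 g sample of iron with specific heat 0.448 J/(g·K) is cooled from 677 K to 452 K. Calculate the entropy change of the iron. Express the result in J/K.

ΔS = -148 J/K

ΔS = ∫dQ_rev/T = m c ln(T₂/T₁) = 818 × 0.448 × ln(452/677) = -148 J/K.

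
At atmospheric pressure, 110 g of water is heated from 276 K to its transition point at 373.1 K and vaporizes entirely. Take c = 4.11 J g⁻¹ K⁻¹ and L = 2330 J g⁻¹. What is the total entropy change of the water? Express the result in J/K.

ΔS = 823 J/K

Warming step: ΔS₁ = m c ln(T_tr/T_i) = 110 × 4.11 × ln(373.1/276) = 136.3 J/K.
Phase change: ΔS₂ = +mL/T_tr = 110 × 2330 / 373.1 = 686.9 J/K.
ΔS_total = (136.3) + (686.9) = 823 J/K.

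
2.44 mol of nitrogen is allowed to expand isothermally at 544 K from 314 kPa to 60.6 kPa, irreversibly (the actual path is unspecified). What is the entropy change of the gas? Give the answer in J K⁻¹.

ΔS_gas = 33.4 J/K

Entropy is a state function, so ΔS_gas depends only on the end states.
For an isothermal ideal gas ΔS_gas = nR ln(P₁/P₂) = 2.44 × 8.314 × ln(314/60.6) = 33.4 J/K.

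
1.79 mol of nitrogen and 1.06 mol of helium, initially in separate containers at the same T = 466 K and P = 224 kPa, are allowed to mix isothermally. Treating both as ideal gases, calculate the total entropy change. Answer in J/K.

ΔS_mix = 15.6 J/K

Mole fractions: x_A = 1.79/2.85 = 0.628, x_B = 0.372.
ΔS_mix = −R(n_A ln x_A + n_B ln x_B) = −8.314 × (1.79 ln 0.628 + 1.06 ln 0.372) = 15.6 J/K.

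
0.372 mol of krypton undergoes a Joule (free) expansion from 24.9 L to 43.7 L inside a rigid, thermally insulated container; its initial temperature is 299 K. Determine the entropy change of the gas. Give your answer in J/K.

ΔS_gas = 1.74 J/K

No heat is exchanged and no work is done, so the ideal-gas temperature stays constant.
Entropy is a state function; using a reversible isothermal path, ΔS_gas = nR ln(V₂/V₁) = 0.372 × 8.314 × ln(43.7/24.9) = 1.74 J/K.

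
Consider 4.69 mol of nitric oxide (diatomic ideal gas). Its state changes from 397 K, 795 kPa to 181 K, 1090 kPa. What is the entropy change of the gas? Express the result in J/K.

ΔS = -119 J/K

ΔS = nC_p ln(T₂/T₁) − nR ln(P₂/P₁), with C_p = 7R/2 = 29.1 J mol⁻¹ K⁻¹ for a diatomic ideal gas.
ΔS = 4.69 × [29.1 × ln(181/397) − 8.314 × ln(1090/795)] = -119 J/K.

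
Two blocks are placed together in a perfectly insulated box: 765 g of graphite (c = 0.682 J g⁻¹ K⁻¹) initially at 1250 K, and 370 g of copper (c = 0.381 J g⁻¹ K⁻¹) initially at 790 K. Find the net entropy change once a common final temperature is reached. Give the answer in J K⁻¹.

Energy balance: T_f = (m₁c₁T₁ + m₂c₂T₂)/(m₁c₁ + m₂c₂) = 1152.1 K.
ΔS₁ = m₁c₁ ln(T_f/T₁) = 521.73 × ln(1152.1/1250) = -42.53 J/K.
ΔS₂ = m₂c₂ ln(T_f/T₂) = 140.97 × ln(1152.1/790) = 53.2 J/K.
ΔS_total = -42.53 + 53.2 = 10.7 J/K.

ΔS_total = 10.7 J/K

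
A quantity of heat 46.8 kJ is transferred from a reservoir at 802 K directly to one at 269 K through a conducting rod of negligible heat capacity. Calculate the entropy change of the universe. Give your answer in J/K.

ΔS_total = 116 J/K

ΔS_hot = −Q/T_H = −46800/802 = -58.35 J/K and ΔS_cold = +Q/T_C = 46800/269 = 174 J/K.
ΔS_total = -58.35 + 174 = 116 J/K, positive as the second law requires.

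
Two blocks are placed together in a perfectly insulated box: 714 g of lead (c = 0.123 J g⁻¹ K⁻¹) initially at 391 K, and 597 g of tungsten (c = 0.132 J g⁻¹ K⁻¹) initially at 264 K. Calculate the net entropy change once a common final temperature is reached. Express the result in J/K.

ΔS_total = 3.16 J/K

Energy balance: T_f = (m₁c₁T₁ + m₂c₂T₂)/(m₁c₁ + m₂c₂) = 330.94 K.
ΔS₁ = m₁c₁ ln(T_f/T₁) = 87.822 × ln(330.94/391) = -14.65 J/K.
ΔS₂ = m₂c₂ ln(T_f/T₂) = 78.804 × ln(330.94/264) = 17.81 J/K.
ΔS_total = -14.65 + 17.81 = 3.16 J/K.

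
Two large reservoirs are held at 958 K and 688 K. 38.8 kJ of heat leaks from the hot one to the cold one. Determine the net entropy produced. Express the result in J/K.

ΔS_hot = −Q/T_H = −38800/958 = -40.5 J/K and ΔS_cold = +Q/T_C = 38800/688 = 56.4 J/K.
ΔS_total = -40.5 + 56.4 = 15.9 J/K, positive as the second law requires.

ΔS_total = 15.9 J/K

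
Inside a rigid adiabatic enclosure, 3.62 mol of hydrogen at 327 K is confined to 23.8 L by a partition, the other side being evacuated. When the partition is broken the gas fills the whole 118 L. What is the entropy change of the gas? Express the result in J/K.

ΔS_gas = 48.2 J/K

For an ideal gas in free expansion Q = 0 and W = 0, so T is unchanged.
Entropy is a state function; using a reversible isothermal path, ΔS_gas = nR ln(V₂/V₁) = 3.62 × 8.314 × ln(118/23.8) = 48.2 J/K.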